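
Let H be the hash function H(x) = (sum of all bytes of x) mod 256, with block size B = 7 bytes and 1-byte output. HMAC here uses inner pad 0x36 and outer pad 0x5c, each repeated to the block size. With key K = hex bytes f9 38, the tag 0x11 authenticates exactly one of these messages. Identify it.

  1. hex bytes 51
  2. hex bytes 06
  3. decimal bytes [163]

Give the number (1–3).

1

Key hex bytes f9 38 is 2 bytes ≤ B = 7; zero-pad to 7 bytes: K' = f9 38 00 00 00 00 00.
K' ⊕ ipad = cf 0e 36 36 36 36 36; K' ⊕ opad = a5 64 5c 5c 5c 5c 5c.
m1: inner = H(cf 0e 36 36 36 36 36 51) = 3c; tag = H(a5 64 5c 5c 5c 5c 5c 3c) = 11 ← matches
m2: inner = H(cf 0e 36 36 36 36 36 06) = f1; tag = H(a5 64 5c 5c 5c 5c 5c f1) = c6
m3: inner = H(cf 0e 36 36 36 36 36 a3) = 8e; tag = H(a5 64 5c 5c 5c 5c 5c 8e) = 63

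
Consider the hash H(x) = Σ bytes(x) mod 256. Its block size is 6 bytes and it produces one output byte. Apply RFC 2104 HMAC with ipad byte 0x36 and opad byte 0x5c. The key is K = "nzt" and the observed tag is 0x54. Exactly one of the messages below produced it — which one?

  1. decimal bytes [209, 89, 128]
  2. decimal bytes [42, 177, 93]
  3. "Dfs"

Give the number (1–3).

Key "nzt" = 6e 7a 74 is 3 bytes ≤ B = 6; zero-pad to 6 bytes: K' = 6e 7a 74 00 00 00.
K' ⊕ ipad = 58 4c 42 36 36 36; K' ⊕ opad = 32 26 28 5c 5c 5c.
m1: inner = H(58 4c 42 36 36 36 d1 59 80) = 32; tag = H(32 26 28 5c 5c 5c 32) = c6
m2: inner = H(58 4c 42 36 36 36 2a b1 5d) = c0; tag = H(32 26 28 5c 5c 5c c0) = 54 ← matches
m3: inner = H(58 4c 42 36 36 36 44 66 73) = a5; tag = H(32 26 28 5c 5c 5c a5) = 39

2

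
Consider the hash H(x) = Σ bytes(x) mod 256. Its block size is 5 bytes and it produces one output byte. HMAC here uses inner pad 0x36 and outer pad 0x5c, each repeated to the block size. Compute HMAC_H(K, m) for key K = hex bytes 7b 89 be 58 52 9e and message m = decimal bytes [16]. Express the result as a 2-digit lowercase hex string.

Key hex bytes 7b 89 be 58 52 9e is 6 bytes > B = 5, so hash it first: H(key) = 0a, then zero-pad to 5 bytes: K' = 0a 00 00 00 00.
K' ⊕ ipad = 3c 36 36 36 36.  K' ⊕ opad = 56 5c 5c 5c 5c.
Inner input = (K'⊕ipad) ∥ m = 3c 36 36 36 36 ∥ 10.
Inner hash: sum = 60+54+54+54+54+16 = 292; mod 256 = 36 → 24.
Outer input = (K'⊕opad) ∥ inner = 56 5c 5c 5c 5c ∥ 24.
Outer hash (tag): sum = 86+92+92+92+92+36 = 490; mod 256 = 234 → ea.

ea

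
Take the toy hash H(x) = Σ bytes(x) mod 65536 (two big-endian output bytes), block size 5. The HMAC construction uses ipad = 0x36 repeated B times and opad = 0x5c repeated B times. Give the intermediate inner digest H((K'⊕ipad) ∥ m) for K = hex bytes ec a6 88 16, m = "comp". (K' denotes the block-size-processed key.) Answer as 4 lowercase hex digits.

042d

Key hex bytes ec a6 88 16 is 4 bytes ≤ B = 5; zero-pad to 5 bytes: K' = ec a6 88 16 00.
K' ⊕ ipad = da 90 be 20 36.
Inner input = da 90 be 20 36 ∥ 63 6f 6d 70.
Inner hash: sum = 218+144+190+32+54+99+111+109+112 = 1069 → 04 2d.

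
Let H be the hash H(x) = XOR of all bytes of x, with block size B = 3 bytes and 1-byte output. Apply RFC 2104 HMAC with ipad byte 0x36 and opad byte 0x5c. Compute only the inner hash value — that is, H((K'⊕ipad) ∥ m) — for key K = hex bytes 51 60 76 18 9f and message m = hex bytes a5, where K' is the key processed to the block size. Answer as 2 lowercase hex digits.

Key hex bytes 51 60 76 18 9f is 5 bytes > B = 3, so hash it first: H(key) = c0, then zero-pad to 3 bytes: K' = c0 00 00.
K' ⊕ ipad = f6 36 36.
Inner input = f6 36 36 ∥ a5.
Inner hash: XOR f6⊕36⊕36⊕a5 = 53.

53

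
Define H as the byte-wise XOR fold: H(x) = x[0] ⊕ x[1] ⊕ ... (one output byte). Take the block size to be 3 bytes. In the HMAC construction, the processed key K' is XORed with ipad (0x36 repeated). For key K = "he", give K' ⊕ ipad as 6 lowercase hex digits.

Key "he" = 68 65 is 2 bytes ≤ B = 3; zero-pad to 3 bytes: K' = 68 65 00.
XOR each byte with 0x36: 68⊕36=5e, 65⊕36=53, 00⊕36=36.

5e5336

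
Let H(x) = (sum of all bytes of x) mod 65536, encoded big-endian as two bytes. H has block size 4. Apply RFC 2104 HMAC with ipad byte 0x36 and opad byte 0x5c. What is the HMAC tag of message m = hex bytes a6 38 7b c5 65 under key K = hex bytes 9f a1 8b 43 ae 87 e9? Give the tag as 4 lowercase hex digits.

01be

Key hex bytes 9f a1 8b 43 ae 87 e9 is 7 bytes > B = 4, so hash it first: H(key) = 04 2c, then zero-pad to 4 bytes: K' = 04 2c 00 00.
K' ⊕ ipad = 32 1a 36 36.  K' ⊕ opad = 58 70 5c 5c.
Inner input = (K'⊕ipad) ∥ m = 32 1a 36 36 ∥ a6 38 7b c5 65.
Inner hash: sum = 50+26+54+54+166+56+123+197+101 = 827 → 03 3b.
Outer input = (K'⊕opad) ∥ inner = 58 70 5c 5c ∥ 03 3b.
Outer hash (tag): sum = 88+112+92+92+3+59 = 446 → 01 be.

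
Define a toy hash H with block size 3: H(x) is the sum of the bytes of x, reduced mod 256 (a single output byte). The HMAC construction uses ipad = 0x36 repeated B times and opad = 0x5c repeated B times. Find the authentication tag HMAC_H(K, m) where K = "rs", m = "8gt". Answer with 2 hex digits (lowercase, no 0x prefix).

8b

Key "rs" = 72 73 is 2 bytes ≤ B = 3; zero-pad to 3 bytes: K' = 72 73 00.
K' ⊕ ipad = 44 45 36.  K' ⊕ opad = 2e 2f 5c.
Inner input = (K'⊕ipad) ∥ m = 44 45 36 ∥ 38 67 74.
Inner hash: sum = 68+69+54+56+103+116 = 466; mod 256 = 210 → d2.
Outer input = (K'⊕opad) ∥ inner = 2e 2f 5c ∥ d2.
Outer hash (tag): sum = 46+47+92+210 = 395; mod 256 = 139 → 8b.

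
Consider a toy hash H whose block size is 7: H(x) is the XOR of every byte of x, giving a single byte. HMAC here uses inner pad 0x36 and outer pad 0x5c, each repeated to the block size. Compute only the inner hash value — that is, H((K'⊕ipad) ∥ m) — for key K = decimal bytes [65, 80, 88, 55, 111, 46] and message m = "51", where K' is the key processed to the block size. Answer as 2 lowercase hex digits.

Key decimal bytes [65, 80, 88, 55, 111, 46] = 41 50 58 37 6f 2e is 6 bytes ≤ B = 7; zero-pad to 7 bytes: K' = 41 50 58 37 6f 2e 00.
K' ⊕ ipad = 77 66 6e 01 59 18 36.
Inner input = 77 66 6e 01 59 18 36 ∥ 35 31.
Inner hash: XOR 77⊕66⊕6e⊕01⊕59⊕18⊕36⊕35⊕31 = 0d.

0d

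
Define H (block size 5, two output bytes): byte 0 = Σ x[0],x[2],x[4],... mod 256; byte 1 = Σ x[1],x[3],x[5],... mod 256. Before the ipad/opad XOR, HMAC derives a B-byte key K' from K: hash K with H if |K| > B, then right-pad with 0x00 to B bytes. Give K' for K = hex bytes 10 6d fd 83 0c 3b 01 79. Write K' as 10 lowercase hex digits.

|K| = 8 > B = 5, so first hash the key.
H(K): even-index sum = 282 mod 256 = 26; odd-index sum = 420 mod 256 = 164 → 1a a4.
Zero-pad H(K) = 1a a4 to 5 bytes: K' = 1a a4 00 00 00.

1aa4000000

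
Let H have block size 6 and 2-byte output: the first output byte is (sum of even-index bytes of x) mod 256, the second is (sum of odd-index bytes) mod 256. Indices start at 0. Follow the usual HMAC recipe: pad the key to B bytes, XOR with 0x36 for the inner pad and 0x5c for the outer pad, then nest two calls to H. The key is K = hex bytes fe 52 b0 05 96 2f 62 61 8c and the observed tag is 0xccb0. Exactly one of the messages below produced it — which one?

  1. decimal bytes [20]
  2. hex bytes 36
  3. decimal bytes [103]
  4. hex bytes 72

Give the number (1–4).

2

Key hex bytes fe 52 b0 05 96 2f 62 61 8c is 9 bytes > B = 6, so hash it first: H(key) = 32 e7, then zero-pad to 6 bytes: K' = 32 e7 00 00 00 00.
K' ⊕ ipad = 04 d1 36 36 36 36; K' ⊕ opad = 6e bb 5c 5c 5c 5c.
m1: inner = H(04 d1 36 36 36 36 14) = 84 3d; tag = H(6e bb 5c 5c 5c 5c 84 3d) = aab0
m2: inner = H(04 d1 36 36 36 36 36) = a6 3d; tag = H(6e bb 5c 5c 5c 5c a6 3d) = ccb0 ← matches
m3: inner = H(04 d1 36 36 36 36 67) = d7 3d; tag = H(6e bb 5c 5c 5c 5c d7 3d) = fdb0
m4: inner = H(04 d1 36 36 36 36 72) = e2 3d; tag = H(6e bb 5c 5c 5c 5c e2 3d) = 08b0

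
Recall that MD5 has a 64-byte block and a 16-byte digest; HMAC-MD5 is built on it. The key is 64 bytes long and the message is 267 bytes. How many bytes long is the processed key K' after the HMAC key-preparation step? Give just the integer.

64

Key is 64 ≤ 64 bytes, zero-padded: |K'| = 64.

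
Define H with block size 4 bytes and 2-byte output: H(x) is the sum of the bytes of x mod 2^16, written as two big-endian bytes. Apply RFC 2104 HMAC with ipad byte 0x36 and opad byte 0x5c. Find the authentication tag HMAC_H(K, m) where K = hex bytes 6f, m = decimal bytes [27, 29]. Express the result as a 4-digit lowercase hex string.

Key hex bytes 6f is 1 byte ≤ B = 4; zero-pad to 4 bytes: K' = 6f 00 00 00.
K' ⊕ ipad = 59 36 36 36.  K' ⊕ opad = 33 5c 5c 5c.
Inner input = (K'⊕ipad) ∥ m = 59 36 36 36 ∥ 1b 1d.
Inner hash: sum = 89+54+54+54+27+29 = 307 → 01 33.
Outer input = (K'⊕opad) ∥ inner = 33 5c 5c 5c ∥ 01 33.
Outer hash (tag): sum = 51+92+92+92+1+51 = 379 → 01 7b.

017b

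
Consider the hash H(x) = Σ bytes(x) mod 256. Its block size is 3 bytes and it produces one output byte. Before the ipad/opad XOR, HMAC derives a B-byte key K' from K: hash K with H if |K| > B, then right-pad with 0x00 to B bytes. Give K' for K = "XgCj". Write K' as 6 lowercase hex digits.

|K| = 4 > B = 3, so first hash the key.
H(K): sum = 88+103+67+106 = 364; mod 256 = 108 → 6c.
Zero-pad H(K) = 6c to 3 bytes: K' = 6c 00 00.

6c0000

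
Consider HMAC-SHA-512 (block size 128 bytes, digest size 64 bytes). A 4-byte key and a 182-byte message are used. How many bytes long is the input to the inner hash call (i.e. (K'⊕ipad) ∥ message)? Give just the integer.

310

Key is 4 ≤ 128 bytes, zero-padded: |K'| = 128.
Inner input = (K'⊕ipad) ∥ m → 128 + 182 = 310 bytes.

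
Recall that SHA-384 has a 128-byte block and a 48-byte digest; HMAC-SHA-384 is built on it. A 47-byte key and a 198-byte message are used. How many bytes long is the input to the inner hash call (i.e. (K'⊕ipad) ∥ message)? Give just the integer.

326

Key is 47 ≤ 128 bytes, zero-padded: |K'| = 128.
Inner input = (K'⊕ipad) ∥ m → 128 + 198 = 326 bytes.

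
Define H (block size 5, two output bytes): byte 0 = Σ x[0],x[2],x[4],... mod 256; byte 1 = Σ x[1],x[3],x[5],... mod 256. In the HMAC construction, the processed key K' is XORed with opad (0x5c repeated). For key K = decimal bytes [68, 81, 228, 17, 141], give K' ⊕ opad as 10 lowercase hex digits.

180db84dd1

Key decimal bytes [68, 81, 228, 17, 141] = 44 51 e4 11 8d is exactly B = 5 bytes: K' = 44 51 e4 11 8d.
XOR each byte with 0x5c: 44⊕5c=18, 51⊕5c=0d, e4⊕5c=b8, 11⊕5c=4d, 8d⊕5c=d1.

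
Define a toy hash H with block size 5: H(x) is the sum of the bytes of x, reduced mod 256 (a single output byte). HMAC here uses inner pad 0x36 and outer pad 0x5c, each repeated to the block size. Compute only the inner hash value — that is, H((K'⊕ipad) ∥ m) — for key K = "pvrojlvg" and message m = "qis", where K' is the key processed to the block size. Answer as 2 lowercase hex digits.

Key "pvrojlvg" = 70 76 72 6f 6a 6c 76 67 is 8 bytes > B = 5, so hash it first: H(key) = 7a, then zero-pad to 5 bytes: K' = 7a 00 00 00 00.
K' ⊕ ipad = 4c 36 36 36 36.
Inner input = 4c 36 36 36 36 ∥ 71 69 73.
Inner hash: sum = 76+54+54+54+54+113+105+115 = 625; mod 256 = 113 → 71.

71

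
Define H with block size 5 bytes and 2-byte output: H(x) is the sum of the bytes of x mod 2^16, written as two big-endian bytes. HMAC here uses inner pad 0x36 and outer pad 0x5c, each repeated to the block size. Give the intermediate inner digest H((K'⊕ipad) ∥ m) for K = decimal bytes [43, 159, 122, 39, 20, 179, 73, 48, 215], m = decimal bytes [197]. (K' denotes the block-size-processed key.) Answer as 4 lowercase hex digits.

0250

Key decimal bytes [43, 159, 122, 39, 20, 179, 73, 48, 215] = 2b 9f 7a 27 14 b3 49 30 d7 is 9 bytes > B = 5, so hash it first: H(key) = 03 82, then zero-pad to 5 bytes: K' = 03 82 00 00 00.
K' ⊕ ipad = 35 b4 36 36 36.
Inner input = 35 b4 36 36 36 ∥ c5.
Inner hash: sum = 53+180+54+54+54+197 = 592 → 02 50.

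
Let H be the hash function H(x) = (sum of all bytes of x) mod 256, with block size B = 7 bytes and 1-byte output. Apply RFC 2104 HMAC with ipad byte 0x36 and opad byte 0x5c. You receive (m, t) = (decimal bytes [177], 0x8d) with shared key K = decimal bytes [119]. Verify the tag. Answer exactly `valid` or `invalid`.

Key decimal bytes [119] = 77 is 1 byte ≤ B = 7; zero-pad to 7 bytes: K' = 77 00 00 00 00 00 00.
K' ⊕ ipad = 41 36 36 36 36 36 36; K' ⊕ opad = 2b 5c 5c 5c 5c 5c 5c.
Inner hash: sum = 65+54+54+54+54+54+54+177 = 566; mod 256 = 54 → 36.
Outer hash (recomputed tag): sum = 43+92+92+92+92+92+92+54 = 649; mod 256 = 137 → 89.
Recomputed tag = 89; claimed = 8d → mismatch.

invalid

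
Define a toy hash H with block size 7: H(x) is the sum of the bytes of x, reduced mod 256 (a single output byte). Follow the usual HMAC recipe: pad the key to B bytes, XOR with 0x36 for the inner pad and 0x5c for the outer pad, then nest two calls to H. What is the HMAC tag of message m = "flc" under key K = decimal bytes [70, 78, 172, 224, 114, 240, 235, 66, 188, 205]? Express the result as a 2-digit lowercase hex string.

13

Key decimal bytes [70, 78, 172, 224, 114, 240, 235, 66, 188, 205] = 46 4e ac e0 72 f0 eb 42 bc cd is 10 bytes > B = 7, so hash it first: H(key) = 38, then zero-pad to 7 bytes: K' = 38 00 00 00 00 00 00.
K' ⊕ ipad = 0e 36 36 36 36 36 36.  K' ⊕ opad = 64 5c 5c 5c 5c 5c 5c.
Inner input = (K'⊕ipad) ∥ m = 0e 36 36 36 36 36 36 ∥ 66 6c 63.
Inner hash: sum = 14+54+54+54+54+54+54+102+108+99 = 647; mod 256 = 135 → 87.
Outer input = (K'⊕opad) ∥ inner = 64 5c 5c 5c 5c 5c 5c ∥ 87.
Outer hash (tag): sum = 100+92+92+92+92+92+92+135 = 787; mod 256 = 19 → 13.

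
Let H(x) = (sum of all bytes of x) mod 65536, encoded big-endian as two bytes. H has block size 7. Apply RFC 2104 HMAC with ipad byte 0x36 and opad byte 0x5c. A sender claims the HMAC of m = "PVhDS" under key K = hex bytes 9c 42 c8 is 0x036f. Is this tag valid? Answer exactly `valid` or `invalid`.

Key hex bytes 9c 42 c8 is 3 bytes ≤ B = 7; zero-pad to 7 bytes: K' = 9c 42 c8 00 00 00 00.
K' ⊕ ipad = aa 74 fe 36 36 36 36; K' ⊕ opad = c0 1e 94 5c 5c 5c 5c.
Inner hash: sum = 170+116+254+54+54+54+54+80+86+104+68+83 = 1177 → 04 99.
Outer hash (recomputed tag): sum = 192+30+148+92+92+92+92+4+153 = 895 → 03 7f.
Recomputed tag = 037f; claimed = 036f → mismatch.

invalid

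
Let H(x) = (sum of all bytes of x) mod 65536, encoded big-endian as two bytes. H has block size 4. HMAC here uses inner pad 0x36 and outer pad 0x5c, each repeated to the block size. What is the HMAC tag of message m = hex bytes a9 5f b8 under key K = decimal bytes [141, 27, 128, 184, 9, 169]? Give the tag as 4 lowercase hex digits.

01eb

Key decimal bytes [141, 27, 128, 184, 9, 169] = 8d 1b 80 b8 09 a9 is 6 bytes > B = 4, so hash it first: H(key) = 02 92, then zero-pad to 4 bytes: K' = 02 92 00 00.
K' ⊕ ipad = 34 a4 36 36.  K' ⊕ opad = 5e ce 5c 5c.
Inner input = (K'⊕ipad) ∥ m = 34 a4 36 36 ∥ a9 5f b8.
Inner hash: sum = 52+164+54+54+169+95+184 = 772 → 03 04.
Outer input = (K'⊕opad) ∥ inner = 5e ce 5c 5c ∥ 03 04.
Outer hash (tag): sum = 94+206+92+92+3+4 = 491 → 01 eb.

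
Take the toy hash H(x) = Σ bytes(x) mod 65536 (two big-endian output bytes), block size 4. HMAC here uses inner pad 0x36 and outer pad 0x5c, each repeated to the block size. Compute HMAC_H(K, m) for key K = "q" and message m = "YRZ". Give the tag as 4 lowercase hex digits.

Key "q" = 71 is 1 byte ≤ B = 4; zero-pad to 4 bytes: K' = 71 00 00 00.
K' ⊕ ipad = 47 36 36 36.  K' ⊕ opad = 2d 5c 5c 5c.
Inner input = (K'⊕ipad) ∥ m = 47 36 36 36 ∥ 59 52 5a.
Inner hash: sum = 71+54+54+54+89+82+90 = 494 → 01 ee.
Outer input = (K'⊕opad) ∥ inner = 2d 5c 5c 5c ∥ 01 ee.
Outer hash (tag): sum = 45+92+92+92+1+238 = 560 → 02 30.

0230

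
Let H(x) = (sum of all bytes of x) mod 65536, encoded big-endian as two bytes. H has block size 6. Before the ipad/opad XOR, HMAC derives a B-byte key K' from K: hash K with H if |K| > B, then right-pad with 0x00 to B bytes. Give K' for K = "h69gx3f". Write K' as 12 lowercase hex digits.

|K| = 7 > B = 6, so first hash the key.
H(K): sum = 104+54+57+103+120+51+102 = 591 → 02 4f.
Zero-pad H(K) = 02 4f to 6 bytes: K' = 02 4f 00 00 00 00.

024f00000000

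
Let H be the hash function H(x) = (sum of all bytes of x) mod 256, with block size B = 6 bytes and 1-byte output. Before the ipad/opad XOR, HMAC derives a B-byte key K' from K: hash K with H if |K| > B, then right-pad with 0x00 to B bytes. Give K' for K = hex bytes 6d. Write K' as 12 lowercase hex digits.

6d0000000000

Key hex bytes 6d is 1 byte ≤ B = 6; zero-pad to 6 bytes: K' = 6d 00 00 00 00 00.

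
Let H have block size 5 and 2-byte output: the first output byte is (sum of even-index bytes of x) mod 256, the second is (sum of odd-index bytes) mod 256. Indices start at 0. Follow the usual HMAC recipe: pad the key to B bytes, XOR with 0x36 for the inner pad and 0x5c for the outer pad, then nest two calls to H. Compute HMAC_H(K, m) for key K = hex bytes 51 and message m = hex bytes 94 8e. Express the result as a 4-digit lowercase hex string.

Key hex bytes 51 is 1 byte ≤ B = 5; zero-pad to 5 bytes: K' = 51 00 00 00 00.
K' ⊕ ipad = 67 36 36 36 36.  K' ⊕ opad = 0d 5c 5c 5c 5c.
Inner input = (K'⊕ipad) ∥ m = 67 36 36 36 36 ∥ 94 8e.
Inner hash: even-index sum = 353 mod 256 = 97; odd-index sum = 256 mod 256 = 0 → 61 00.
Outer input = (K'⊕opad) ∥ inner = 0d 5c 5c 5c 5c ∥ 61 00.
Outer hash (tag): even-index sum = 197 mod 256 = 197; odd-index sum = 281 mod 256 = 25 → c5 19.

c519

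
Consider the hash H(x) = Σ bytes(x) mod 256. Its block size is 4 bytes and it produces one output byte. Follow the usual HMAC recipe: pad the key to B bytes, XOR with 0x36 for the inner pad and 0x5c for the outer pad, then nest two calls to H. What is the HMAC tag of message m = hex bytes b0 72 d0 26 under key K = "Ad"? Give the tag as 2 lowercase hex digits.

Key "Ad" = 41 64 is 2 bytes ≤ B = 4; zero-pad to 4 bytes: K' = 41 64 00 00.
K' ⊕ ipad = 77 52 36 36.  K' ⊕ opad = 1d 38 5c 5c.
Inner input = (K'⊕ipad) ∥ m = 77 52 36 36 ∥ b0 72 d0 26.
Inner hash: sum = 119+82+54+54+176+114+208+38 = 845; mod 256 = 77 → 4d.
Outer input = (K'⊕opad) ∥ inner = 1d 38 5c 5c ∥ 4d.
Outer hash (tag): sum = 29+56+92+92+77 = 346; mod 256 = 90 → 5a.

5a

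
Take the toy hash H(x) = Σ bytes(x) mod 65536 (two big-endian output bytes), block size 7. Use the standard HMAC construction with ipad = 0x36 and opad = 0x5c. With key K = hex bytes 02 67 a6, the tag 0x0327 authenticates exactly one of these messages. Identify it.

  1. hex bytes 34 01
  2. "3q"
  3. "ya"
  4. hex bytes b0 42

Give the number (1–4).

Key hex bytes 02 67 a6 is 3 bytes ≤ B = 7; zero-pad to 7 bytes: K' = 02 67 a6 00 00 00 00.
K' ⊕ ipad = 34 51 90 36 36 36 36; K' ⊕ opad = 5e 3b fa 5c 5c 5c 5c.
m1: inner = H(34 51 90 36 36 36 36 34 01) = 02 22; tag = H(5e 3b fa 5c 5c 5c 5c 02 22) = 0327 ← matches
m2: inner = H(34 51 90 36 36 36 36 33 71) = 02 91; tag = H(5e 3b fa 5c 5c 5c 5c 02 91) = 0396
m3: inner = H(34 51 90 36 36 36 36 79 61) = 02 c7; tag = H(5e 3b fa 5c 5c 5c 5c 02 c7) = 03cc
m4: inner = H(34 51 90 36 36 36 36 b0 42) = 02 df; tag = H(5e 3b fa 5c 5c 5c 5c 02 df) = 03e4

1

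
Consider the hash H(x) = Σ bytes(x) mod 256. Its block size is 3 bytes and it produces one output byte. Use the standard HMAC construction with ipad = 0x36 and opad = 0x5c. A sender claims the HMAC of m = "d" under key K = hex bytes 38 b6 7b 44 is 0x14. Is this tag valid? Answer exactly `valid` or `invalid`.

valid

Key hex bytes 38 b6 7b 44 is 4 bytes > B = 3, so hash it first: H(key) = ad, then zero-pad to 3 bytes: K' = ad 00 00.
K' ⊕ ipad = 9b 36 36; K' ⊕ opad = f1 5c 5c.
Inner hash: sum = 155+54+54+100 = 363; mod 256 = 107 → 6b.
Outer hash (recomputed tag): sum = 241+92+92+107 = 532; mod 256 = 20 → 14.
Recomputed tag = 14; claimed = 14 → match.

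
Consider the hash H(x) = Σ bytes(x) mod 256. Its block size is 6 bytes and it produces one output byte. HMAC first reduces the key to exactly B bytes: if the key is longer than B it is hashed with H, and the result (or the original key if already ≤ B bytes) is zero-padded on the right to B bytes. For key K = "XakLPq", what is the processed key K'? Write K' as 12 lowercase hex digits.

Key "XakLPq" = 58 61 6b 4c 50 71 is exactly B = 6 bytes: K' = 58 61 6b 4c 50 71.

58616b4c5071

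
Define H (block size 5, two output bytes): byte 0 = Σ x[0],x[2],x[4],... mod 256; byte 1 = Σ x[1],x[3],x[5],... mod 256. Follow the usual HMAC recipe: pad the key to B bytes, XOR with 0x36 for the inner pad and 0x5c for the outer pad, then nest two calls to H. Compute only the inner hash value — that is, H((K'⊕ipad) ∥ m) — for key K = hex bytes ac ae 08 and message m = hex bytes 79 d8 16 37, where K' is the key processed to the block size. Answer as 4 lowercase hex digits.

1d5d

Key hex bytes ac ae 08 is 3 bytes ≤ B = 5; zero-pad to 5 bytes: K' = ac ae 08 00 00.
K' ⊕ ipad = 9a 98 3e 36 36.
Inner input = 9a 98 3e 36 36 ∥ 79 d8 16 37.
Inner hash: even-index sum = 541 mod 256 = 29; odd-index sum = 349 mod 256 = 93 → 1d 5d.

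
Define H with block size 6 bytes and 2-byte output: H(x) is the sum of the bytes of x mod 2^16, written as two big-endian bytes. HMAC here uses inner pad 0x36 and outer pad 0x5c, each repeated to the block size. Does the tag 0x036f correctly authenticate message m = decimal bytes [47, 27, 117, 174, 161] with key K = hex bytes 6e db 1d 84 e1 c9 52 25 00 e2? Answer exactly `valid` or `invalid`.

Key hex bytes 6e db 1d 84 e1 c9 52 25 00 e2 is 10 bytes > B = 6, so hash it first: H(key) = 04 ed, then zero-pad to 6 bytes: K' = 04 ed 00 00 00 00.
K' ⊕ ipad = 32 db 36 36 36 36; K' ⊕ opad = 58 b1 5c 5c 5c 5c.
Inner hash: sum = 50+219+54+54+54+54+47+27+117+174+161 = 1011 → 03 f3.
Outer hash (recomputed tag): sum = 88+177+92+92+92+92+3+243 = 879 → 03 6f.
Recomputed tag = 036f; claimed = 036f → match.

valid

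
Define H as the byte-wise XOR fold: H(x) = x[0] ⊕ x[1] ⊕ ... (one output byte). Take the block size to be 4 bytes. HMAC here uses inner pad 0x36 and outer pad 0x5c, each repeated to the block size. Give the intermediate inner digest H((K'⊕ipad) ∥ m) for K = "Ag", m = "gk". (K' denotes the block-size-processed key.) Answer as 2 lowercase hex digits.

Key "Ag" = 41 67 is 2 bytes ≤ B = 4; zero-pad to 4 bytes: K' = 41 67 00 00.
K' ⊕ ipad = 77 51 36 36.
Inner input = 77 51 36 36 ∥ 67 6b.
Inner hash: XOR 77⊕51⊕36⊕36⊕67⊕6b = 2a.

2a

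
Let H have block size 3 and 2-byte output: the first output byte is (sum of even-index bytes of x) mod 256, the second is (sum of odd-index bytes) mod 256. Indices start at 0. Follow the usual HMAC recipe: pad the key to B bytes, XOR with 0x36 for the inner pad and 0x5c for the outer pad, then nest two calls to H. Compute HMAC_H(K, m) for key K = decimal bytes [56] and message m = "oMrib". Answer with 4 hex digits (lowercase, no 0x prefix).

3956

Key decimal bytes [56] = 38 is 1 byte ≤ B = 3; zero-pad to 3 bytes: K' = 38 00 00.
K' ⊕ ipad = 0e 36 36.  K' ⊕ opad = 64 5c 5c.
Inner input = (K'⊕ipad) ∥ m = 0e 36 36 ∥ 6f 4d 72 69 62.
Inner hash: even-index sum = 250 mod 256 = 250; odd-index sum = 377 mod 256 = 121 → fa 79.
Outer input = (K'⊕opad) ∥ inner = 64 5c 5c ∥ fa 79.
Outer hash (tag): even-index sum = 313 mod 256 = 57; odd-index sum = 342 mod 256 = 86 → 39 56.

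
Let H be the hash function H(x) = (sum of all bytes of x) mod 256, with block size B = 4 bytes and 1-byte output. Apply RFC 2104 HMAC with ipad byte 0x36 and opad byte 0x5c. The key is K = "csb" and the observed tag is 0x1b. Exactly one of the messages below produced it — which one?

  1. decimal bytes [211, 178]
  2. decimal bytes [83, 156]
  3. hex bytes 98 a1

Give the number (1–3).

Key "csb" = 63 73 62 is 3 bytes ≤ B = 4; zero-pad to 4 bytes: K' = 63 73 62 00.
K' ⊕ ipad = 55 45 54 36; K' ⊕ opad = 3f 2f 3e 5c.
m1: inner = H(55 45 54 36 d3 b2) = a9; tag = H(3f 2f 3e 5c a9) = b1
m2: inner = H(55 45 54 36 53 9c) = 13; tag = H(3f 2f 3e 5c 13) = 1b ← matches
m3: inner = H(55 45 54 36 98 a1) = 5d; tag = H(3f 2f 3e 5c 5d) = 65

2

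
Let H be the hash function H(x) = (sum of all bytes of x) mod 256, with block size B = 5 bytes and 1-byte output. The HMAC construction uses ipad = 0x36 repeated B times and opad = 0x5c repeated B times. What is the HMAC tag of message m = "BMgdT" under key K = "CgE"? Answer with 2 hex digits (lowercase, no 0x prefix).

Key "CgE" = 43 67 45 is 3 bytes ≤ B = 5; zero-pad to 5 bytes: K' = 43 67 45 00 00.
K' ⊕ ipad = 75 51 73 36 36.  K' ⊕ opad = 1f 3b 19 5c 5c.
Inner input = (K'⊕ipad) ∥ m = 75 51 73 36 36 ∥ 42 4d 67 64 54.
Inner hash: sum = 117+81+115+54+54+66+77+103+100+84 = 851; mod 256 = 83 → 53.
Outer input = (K'⊕opad) ∥ inner = 1f 3b 19 5c 5c ∥ 53.
Outer hash (tag): sum = 31+59+25+92+92+83 = 382; mod 256 = 126 → 7e.

7e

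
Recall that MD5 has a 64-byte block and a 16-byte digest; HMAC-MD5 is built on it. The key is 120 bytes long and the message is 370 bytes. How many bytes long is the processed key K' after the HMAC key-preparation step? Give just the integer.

Key is 120 > 64 bytes, so it is hashed to 16 bytes then zero-padded to 64: |K'| = 64.

64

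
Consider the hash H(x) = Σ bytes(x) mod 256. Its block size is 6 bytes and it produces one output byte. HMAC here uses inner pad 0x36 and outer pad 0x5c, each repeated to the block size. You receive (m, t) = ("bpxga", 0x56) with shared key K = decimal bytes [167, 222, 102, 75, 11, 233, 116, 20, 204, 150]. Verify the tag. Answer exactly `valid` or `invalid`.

Key decimal bytes [167, 222, 102, 75, 11, 233, 116, 20, 204, 150] = a7 de 66 4b 0b e9 74 14 cc 96 is 10 bytes > B = 6, so hash it first: H(key) = 14, then zero-pad to 6 bytes: K' = 14 00 00 00 00 00.
K' ⊕ ipad = 22 36 36 36 36 36; K' ⊕ opad = 48 5c 5c 5c 5c 5c.
Inner hash: sum = 34+54+54+54+54+54+98+112+120+103+97 = 834; mod 256 = 66 → 42.
Outer hash (recomputed tag): sum = 72+92+92+92+92+92+66 = 598; mod 256 = 86 → 56.
Recomputed tag = 56; claimed = 56 → match.

valid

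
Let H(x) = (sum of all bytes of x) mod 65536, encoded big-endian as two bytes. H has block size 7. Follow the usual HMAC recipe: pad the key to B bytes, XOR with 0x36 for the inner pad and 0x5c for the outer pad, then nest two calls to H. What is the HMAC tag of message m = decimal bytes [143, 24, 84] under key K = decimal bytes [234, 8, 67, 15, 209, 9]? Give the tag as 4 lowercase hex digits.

02dd

Key decimal bytes [234, 8, 67, 15, 209, 9] = ea 08 43 0f d1 09 is 6 bytes ≤ B = 7; zero-pad to 7 bytes: K' = ea 08 43 0f d1 09 00.
K' ⊕ ipad = dc 3e 75 39 e7 3f 36.  K' ⊕ opad = b6 54 1f 53 8d 55 5c.
Inner input = (K'⊕ipad) ∥ m = dc 3e 75 39 e7 3f 36 ∥ 8f 18 54.
Inner hash: sum = 220+62+117+57+231+63+54+143+24+84 = 1055 → 04 1f.
Outer input = (K'⊕opad) ∥ inner = b6 54 1f 53 8d 55 5c ∥ 04 1f.
Outer hash (tag): sum = 182+84+31+83+141+85+92+4+31 = 733 → 02 dd.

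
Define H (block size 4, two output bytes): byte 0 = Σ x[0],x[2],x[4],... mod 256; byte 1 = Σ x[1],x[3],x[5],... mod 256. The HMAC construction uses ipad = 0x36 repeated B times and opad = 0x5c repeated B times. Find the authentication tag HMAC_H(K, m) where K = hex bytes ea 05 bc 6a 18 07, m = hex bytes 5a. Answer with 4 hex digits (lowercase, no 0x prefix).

56fc

Key hex bytes ea 05 bc 6a 18 07 is 6 bytes > B = 4, so hash it first: H(key) = be 76, then zero-pad to 4 bytes: K' = be 76 00 00.
K' ⊕ ipad = 88 40 36 36.  K' ⊕ opad = e2 2a 5c 5c.
Inner input = (K'⊕ipad) ∥ m = 88 40 36 36 ∥ 5a.
Inner hash: even-index sum = 280 mod 256 = 24; odd-index sum = 118 mod 256 = 118 → 18 76.
Outer input = (K'⊕opad) ∥ inner = e2 2a 5c 5c ∥ 18 76.
Outer hash (tag): even-index sum = 342 mod 256 = 86; odd-index sum = 252 mod 256 = 252 → 56 fc.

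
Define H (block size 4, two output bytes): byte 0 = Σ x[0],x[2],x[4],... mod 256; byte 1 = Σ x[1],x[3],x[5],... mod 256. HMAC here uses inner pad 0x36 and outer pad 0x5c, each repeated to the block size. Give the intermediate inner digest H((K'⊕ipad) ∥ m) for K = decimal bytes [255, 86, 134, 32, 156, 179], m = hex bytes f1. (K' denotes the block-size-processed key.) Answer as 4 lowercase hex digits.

Key decimal bytes [255, 86, 134, 32, 156, 179] = ff 56 86 20 9c b3 is 6 bytes > B = 4, so hash it first: H(key) = 21 29, then zero-pad to 4 bytes: K' = 21 29 00 00.
K' ⊕ ipad = 17 1f 36 36.
Inner input = 17 1f 36 36 ∥ f1.
Inner hash: even-index sum = 318 mod 256 = 62; odd-index sum = 85 mod 256 = 85 → 3e 55.

3e55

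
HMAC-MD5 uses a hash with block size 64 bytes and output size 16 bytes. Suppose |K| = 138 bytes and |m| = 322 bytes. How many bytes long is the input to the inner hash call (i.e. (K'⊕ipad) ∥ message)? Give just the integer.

386

Key is 138 > 64 bytes, so it is hashed to 16 bytes then zero-padded to 64: |K'| = 64.
Inner input = (K'⊕ipad) ∥ m → 64 + 322 = 386 bytes.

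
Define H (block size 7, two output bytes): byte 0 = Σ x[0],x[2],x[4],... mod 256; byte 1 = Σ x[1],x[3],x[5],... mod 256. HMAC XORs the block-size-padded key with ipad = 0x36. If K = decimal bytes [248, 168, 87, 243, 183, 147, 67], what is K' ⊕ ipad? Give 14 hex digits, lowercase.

ce9e61c581a575

Key decimal bytes [248, 168, 87, 243, 183, 147, 67] = f8 a8 57 f3 b7 93 43 is exactly B = 7 bytes: K' = f8 a8 57 f3 b7 93 43.
XOR each byte with 0x36: f8⊕36=ce, a8⊕36=9e, 57⊕36=61, f3⊕36=c5, b7⊕36=81, 93⊕36=a5, 43⊕36=75.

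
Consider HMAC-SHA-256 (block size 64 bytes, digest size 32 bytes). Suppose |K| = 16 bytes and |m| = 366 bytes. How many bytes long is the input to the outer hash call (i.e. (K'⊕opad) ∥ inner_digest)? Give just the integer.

96

Key is 16 ≤ 64 bytes, zero-padded: |K'| = 64.
Outer input = (K'⊕opad) ∥ H(inner) → 64 + 32 = 96 bytes.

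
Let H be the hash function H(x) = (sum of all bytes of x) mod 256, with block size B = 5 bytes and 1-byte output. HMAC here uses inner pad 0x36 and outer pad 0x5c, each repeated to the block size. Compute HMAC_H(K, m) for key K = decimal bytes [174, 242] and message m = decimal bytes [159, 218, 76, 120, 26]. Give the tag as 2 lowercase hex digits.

Key decimal bytes [174, 242] = ae f2 is 2 bytes ≤ B = 5; zero-pad to 5 bytes: K' = ae f2 00 00 00.
K' ⊕ ipad = 98 c4 36 36 36.  K' ⊕ opad = f2 ae 5c 5c 5c.
Inner input = (K'⊕ipad) ∥ m = 98 c4 36 36 36 ∥ 9f da 4c 78 1a.
Inner hash: sum = 152+196+54+54+54+159+218+76+120+26 = 1109; mod 256 = 85 → 55.
Outer input = (K'⊕opad) ∥ inner = f2 ae 5c 5c 5c ∥ 55.
Outer hash (tag): sum = 242+174+92+92+92+85 = 777; mod 256 = 9 → 09.

09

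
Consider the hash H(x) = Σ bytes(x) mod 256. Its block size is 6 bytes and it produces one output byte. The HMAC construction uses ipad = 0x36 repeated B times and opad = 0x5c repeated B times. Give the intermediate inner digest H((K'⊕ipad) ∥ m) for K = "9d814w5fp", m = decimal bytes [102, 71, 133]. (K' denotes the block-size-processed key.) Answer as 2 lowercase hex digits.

Key "9d814w5fp" = 39 64 38 31 34 77 35 66 70 is 9 bytes > B = 6, so hash it first: H(key) = bc, then zero-pad to 6 bytes: K' = bc 00 00 00 00 00.
K' ⊕ ipad = 8a 36 36 36 36 36.
Inner input = 8a 36 36 36 36 36 ∥ 66 47 85.
Inner hash: sum = 138+54+54+54+54+54+102+71+133 = 714; mod 256 = 202 → ca.

ca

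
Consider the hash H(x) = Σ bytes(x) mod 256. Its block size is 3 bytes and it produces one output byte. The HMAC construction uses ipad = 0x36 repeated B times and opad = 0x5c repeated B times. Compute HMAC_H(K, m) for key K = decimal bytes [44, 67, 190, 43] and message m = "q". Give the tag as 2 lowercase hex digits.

Key decimal bytes [44, 67, 190, 43] = 2c 43 be 2b is 4 bytes > B = 3, so hash it first: H(key) = 58, then zero-pad to 3 bytes: K' = 58 00 00.
K' ⊕ ipad = 6e 36 36.  K' ⊕ opad = 04 5c 5c.
Inner input = (K'⊕ipad) ∥ m = 6e 36 36 ∥ 71.
Inner hash: sum = 110+54+54+113 = 331; mod 256 = 75 → 4b.
Outer input = (K'⊕opad) ∥ inner = 04 5c 5c ∥ 4b.
Outer hash (tag): sum = 4+92+92+75 = 263; mod 256 = 7 → 07.

07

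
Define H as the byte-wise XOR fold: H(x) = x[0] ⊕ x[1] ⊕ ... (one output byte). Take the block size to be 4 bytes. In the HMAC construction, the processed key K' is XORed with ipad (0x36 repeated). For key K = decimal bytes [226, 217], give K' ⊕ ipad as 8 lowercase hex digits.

d4ef3636

Key decimal bytes [226, 217] = e2 d9 is 2 bytes ≤ B = 4; zero-pad to 4 bytes: K' = e2 d9 00 00.
XOR each byte with 0x36: e2⊕36=d4, d9⊕36=ef, 00⊕36=36, 00⊕36=36.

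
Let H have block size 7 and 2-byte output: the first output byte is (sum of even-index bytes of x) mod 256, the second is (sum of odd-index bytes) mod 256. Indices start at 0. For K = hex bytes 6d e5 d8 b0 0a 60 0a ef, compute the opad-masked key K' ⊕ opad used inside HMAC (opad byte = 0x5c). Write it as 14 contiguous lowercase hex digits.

Key hex bytes 6d e5 d8 b0 0a 60 0a ef is 8 bytes > B = 7, so hash it first: H(key) = 59 e4, then zero-pad to 7 bytes: K' = 59 e4 00 00 00 00 00.
XOR each byte with 0x5c: 59⊕5c=05, e4⊕5c=b8, 00⊕5c=5c, 00⊕5c=5c, 00⊕5c=5c, 00⊕5c=5c, 00⊕5c=5c.

05b85c5c5c5c5c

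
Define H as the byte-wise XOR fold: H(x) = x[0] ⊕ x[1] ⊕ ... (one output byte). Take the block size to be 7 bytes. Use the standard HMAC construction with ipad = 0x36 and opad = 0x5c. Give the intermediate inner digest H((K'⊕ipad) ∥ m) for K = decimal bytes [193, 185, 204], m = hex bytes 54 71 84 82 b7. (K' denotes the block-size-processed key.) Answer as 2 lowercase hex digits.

Key decimal bytes [193, 185, 204] = c1 b9 cc is 3 bytes ≤ B = 7; zero-pad to 7 bytes: K' = c1 b9 cc 00 00 00 00.
K' ⊕ ipad = f7 8f fa 36 36 36 36.
Inner input = f7 8f fa 36 36 36 36 ∥ 54 71 84 82 b7.
Inner hash: XOR f7⊕8f⊕fa⊕36⊕36⊕36⊕36⊕54⊕71⊕84⊕82⊕b7 = 16.

16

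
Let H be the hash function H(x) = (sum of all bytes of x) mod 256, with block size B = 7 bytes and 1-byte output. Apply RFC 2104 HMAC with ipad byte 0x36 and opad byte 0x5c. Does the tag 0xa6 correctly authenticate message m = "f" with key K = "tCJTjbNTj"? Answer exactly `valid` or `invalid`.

invalid

Key "tCJTjbNTj" = 74 43 4a 54 6a 62 4e 54 6a is 9 bytes > B = 7, so hash it first: H(key) = 2d, then zero-pad to 7 bytes: K' = 2d 00 00 00 00 00 00.
K' ⊕ ipad = 1b 36 36 36 36 36 36; K' ⊕ opad = 71 5c 5c 5c 5c 5c 5c.
Inner hash: sum = 27+54+54+54+54+54+54+102 = 453; mod 256 = 197 → c5.
Outer hash (recomputed tag): sum = 113+92+92+92+92+92+92+197 = 862; mod 256 = 94 → 5e.
Recomputed tag = 5e; claimed = a6 → mismatch.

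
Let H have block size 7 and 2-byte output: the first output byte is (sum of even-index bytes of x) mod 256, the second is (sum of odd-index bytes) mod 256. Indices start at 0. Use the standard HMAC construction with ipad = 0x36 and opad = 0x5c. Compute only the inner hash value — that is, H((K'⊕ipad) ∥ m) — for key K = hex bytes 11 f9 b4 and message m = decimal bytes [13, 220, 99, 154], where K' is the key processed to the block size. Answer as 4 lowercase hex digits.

8bab

Key hex bytes 11 f9 b4 is 3 bytes ≤ B = 7; zero-pad to 7 bytes: K' = 11 f9 b4 00 00 00 00.
K' ⊕ ipad = 27 cf 82 36 36 36 36.
Inner input = 27 cf 82 36 36 36 36 ∥ 0d dc 63 9a.
Inner hash: even-index sum = 651 mod 256 = 139; odd-index sum = 427 mod 256 = 171 → 8b ab.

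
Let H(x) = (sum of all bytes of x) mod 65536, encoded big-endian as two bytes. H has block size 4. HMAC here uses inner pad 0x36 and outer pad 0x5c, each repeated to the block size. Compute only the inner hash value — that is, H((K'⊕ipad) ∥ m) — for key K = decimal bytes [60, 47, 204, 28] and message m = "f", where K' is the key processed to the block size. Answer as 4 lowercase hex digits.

Key decimal bytes [60, 47, 204, 28] = 3c 2f cc 1c is exactly B = 4 bytes: K' = 3c 2f cc 1c.
K' ⊕ ipad = 0a 19 fa 2a.
Inner input = 0a 19 fa 2a ∥ 66.
Inner hash: sum = 10+25+250+42+102 = 429 → 01 ad.

01ad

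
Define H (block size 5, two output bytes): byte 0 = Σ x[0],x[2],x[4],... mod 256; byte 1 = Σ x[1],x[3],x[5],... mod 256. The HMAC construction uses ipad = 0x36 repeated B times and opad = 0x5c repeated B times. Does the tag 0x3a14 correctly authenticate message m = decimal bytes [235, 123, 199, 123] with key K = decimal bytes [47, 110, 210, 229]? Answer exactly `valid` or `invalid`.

valid

Key decimal bytes [47, 110, 210, 229] = 2f 6e d2 e5 is 4 bytes ≤ B = 5; zero-pad to 5 bytes: K' = 2f 6e d2 e5 00.
K' ⊕ ipad = 19 58 e4 d3 36; K' ⊕ opad = 73 32 8e b9 5c.
Inner hash: even-index sum = 553 mod 256 = 41; odd-index sum = 733 mod 256 = 221 → 29 dd.
Outer hash (recomputed tag): even-index sum = 570 mod 256 = 58; odd-index sum = 276 mod 256 = 20 → 3a 14.
Recomputed tag = 3a14; claimed = 3a14 → match.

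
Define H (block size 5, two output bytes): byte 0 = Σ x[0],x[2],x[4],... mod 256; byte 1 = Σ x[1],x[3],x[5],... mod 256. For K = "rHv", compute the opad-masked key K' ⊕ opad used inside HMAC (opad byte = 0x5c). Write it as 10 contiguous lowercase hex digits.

Key "rHv" = 72 48 76 is 3 bytes ≤ B = 5; zero-pad to 5 bytes: K' = 72 48 76 00 00.
XOR each byte with 0x5c: 72⊕5c=2e, 48⊕5c=14, 76⊕5c=2a, 00⊕5c=5c, 00⊕5c=5c.

2e142a5c5c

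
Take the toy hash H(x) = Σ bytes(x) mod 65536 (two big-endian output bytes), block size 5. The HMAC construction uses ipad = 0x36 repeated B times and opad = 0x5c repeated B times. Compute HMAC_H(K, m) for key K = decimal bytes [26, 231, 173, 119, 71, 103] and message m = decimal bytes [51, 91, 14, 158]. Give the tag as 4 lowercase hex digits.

Key decimal bytes [26, 231, 173, 119, 71, 103] = 1a e7 ad 77 47 67 is 6 bytes > B = 5, so hash it first: H(key) = 02 d3, then zero-pad to 5 bytes: K' = 02 d3 00 00 00.
K' ⊕ ipad = 34 e5 36 36 36.  K' ⊕ opad = 5e 8f 5c 5c 5c.
Inner input = (K'⊕ipad) ∥ m = 34 e5 36 36 36 ∥ 33 5b 0e 9e.
Inner hash: sum = 52+229+54+54+54+51+91+14+158 = 757 → 02 f5.
Outer input = (K'⊕opad) ∥ inner = 5e 8f 5c 5c 5c ∥ 02 f5.
Outer hash (tag): sum = 94+143+92+92+92+2+245 = 760 → 02 f8.

02f8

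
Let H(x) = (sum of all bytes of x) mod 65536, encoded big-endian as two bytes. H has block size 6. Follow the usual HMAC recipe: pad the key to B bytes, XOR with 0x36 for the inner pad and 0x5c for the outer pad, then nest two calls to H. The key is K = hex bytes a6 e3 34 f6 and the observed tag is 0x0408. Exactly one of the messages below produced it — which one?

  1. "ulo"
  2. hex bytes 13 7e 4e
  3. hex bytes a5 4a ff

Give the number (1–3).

3

Key hex bytes a6 e3 34 f6 is 4 bytes ≤ B = 6; zero-pad to 6 bytes: K' = a6 e3 34 f6 00 00.
K' ⊕ ipad = 90 d5 02 c0 36 36; K' ⊕ opad = fa bf 68 aa 5c 5c.
m1: inner = H(90 d5 02 c0 36 36 75 6c 6f) = 03 e3; tag = H(fa bf 68 aa 5c 5c 03 e3) = 0469
m2: inner = H(90 d5 02 c0 36 36 13 7e 4e) = 03 72; tag = H(fa bf 68 aa 5c 5c 03 72) = 03f8
m3: inner = H(90 d5 02 c0 36 36 a5 4a ff) = 04 81; tag = H(fa bf 68 aa 5c 5c 04 81) = 0408 ← matches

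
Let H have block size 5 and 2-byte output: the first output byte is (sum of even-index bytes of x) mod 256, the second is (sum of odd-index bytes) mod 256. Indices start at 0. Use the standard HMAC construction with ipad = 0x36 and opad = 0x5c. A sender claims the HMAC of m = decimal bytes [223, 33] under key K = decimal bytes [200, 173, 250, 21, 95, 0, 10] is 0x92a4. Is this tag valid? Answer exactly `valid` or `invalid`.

invalid

Key decimal bytes [200, 173, 250, 21, 95, 0, 10] = c8 ad fa 15 5f 00 0a is 7 bytes > B = 5, so hash it first: H(key) = 2b c2, then zero-pad to 5 bytes: K' = 2b c2 00 00 00.
K' ⊕ ipad = 1d f4 36 36 36; K' ⊕ opad = 77 9e 5c 5c 5c.
Inner hash: even-index sum = 170 mod 256 = 170; odd-index sum = 521 mod 256 = 9 → aa 09.
Outer hash (recomputed tag): even-index sum = 312 mod 256 = 56; odd-index sum = 420 mod 256 = 164 → 38 a4.
Recomputed tag = 38a4; claimed = 92a4 → mismatch.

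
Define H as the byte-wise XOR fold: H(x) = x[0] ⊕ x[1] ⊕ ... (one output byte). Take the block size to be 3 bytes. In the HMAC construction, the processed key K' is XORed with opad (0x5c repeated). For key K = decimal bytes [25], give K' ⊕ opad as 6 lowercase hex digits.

455c5c

Key decimal bytes [25] = 19 is 1 byte ≤ B = 3; zero-pad to 3 bytes: K' = 19 00 00.
XOR each byte with 0x5c: 19⊕5c=45, 00⊕5c=5c, 00⊕5c=5c.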